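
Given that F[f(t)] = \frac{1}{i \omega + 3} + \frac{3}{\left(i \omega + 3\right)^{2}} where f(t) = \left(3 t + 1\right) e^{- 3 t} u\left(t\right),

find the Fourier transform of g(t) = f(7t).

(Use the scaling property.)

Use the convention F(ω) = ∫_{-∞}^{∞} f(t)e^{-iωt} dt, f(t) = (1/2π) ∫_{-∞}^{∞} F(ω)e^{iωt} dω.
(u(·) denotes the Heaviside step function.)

F[g](ω) = \frac{- i \omega - 42}{\omega^{2} - 42 i \omega - 441}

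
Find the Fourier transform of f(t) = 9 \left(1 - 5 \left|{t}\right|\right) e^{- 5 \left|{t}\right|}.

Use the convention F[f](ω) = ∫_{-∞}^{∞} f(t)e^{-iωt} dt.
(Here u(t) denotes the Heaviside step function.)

F(ω) = \frac{180 \omega^{2}}{\left(\omega^{2} + 25\right)^{2}}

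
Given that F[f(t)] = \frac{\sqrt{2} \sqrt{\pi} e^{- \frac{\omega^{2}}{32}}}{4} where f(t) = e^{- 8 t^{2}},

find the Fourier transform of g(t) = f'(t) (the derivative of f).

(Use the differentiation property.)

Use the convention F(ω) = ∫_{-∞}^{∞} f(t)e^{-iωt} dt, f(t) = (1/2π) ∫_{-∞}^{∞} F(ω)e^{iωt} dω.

F[g](ω) = \frac{\sqrt{2} i \sqrt{\pi} \omega e^{- \frac{\omega^{2}}{32}}}{4}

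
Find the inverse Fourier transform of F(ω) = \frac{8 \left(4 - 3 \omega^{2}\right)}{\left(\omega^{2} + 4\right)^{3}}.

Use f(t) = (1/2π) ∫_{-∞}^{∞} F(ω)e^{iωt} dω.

f(t) = t^{2} e^{- 2 \left|{t}\right|}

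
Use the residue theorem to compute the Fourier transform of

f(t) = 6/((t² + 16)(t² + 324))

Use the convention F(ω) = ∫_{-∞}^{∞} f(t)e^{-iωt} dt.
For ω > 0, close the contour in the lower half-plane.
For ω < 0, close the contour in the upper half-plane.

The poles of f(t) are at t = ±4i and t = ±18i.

Let g(z) = f(z)e^{-iωz}; for large |z| the factor e^{-iωz} decays in the lower half-plane when ω > 0 and in the upper half-plane when ω < 0.

Case ω > 0 (lower half-plane, clockwise contour ⇒ F(ω) = -2πi·ΣRes):
  Res_{z = - 4 i} g(z) = \frac{3 i e^{- 4 \omega}}{1232}
  Res_{z = - 18 i} g(z) = - \frac{i e^{- 18 \omega}}{1848}
  F(ω) = -2πi·ΣRes = \frac{\pi \left(9 e^{14 \omega} - 2\right) e^{- 18 \omega}}{1848}

Case ω < 0 (upper half-plane, counterclockwise contour ⇒ F(ω) = +2πi·ΣRes):
  Res_{z = 4 i} g(z) = - \frac{3 i e^{4 \omega}}{1232}
  Res_{z = 18 i} g(z) = \frac{i e^{18 \omega}}{1848}
  F(ω) = 2πi·ΣRes = \frac{\pi \left(9 - 2 e^{14 \omega}\right) e^{4 \omega}}{1848}

Both cases combine into a single formula in |ω|:

F(ω) = \frac{\pi \left(9 e^{14 \left|{\omega}\right|} - 2\right) e^{- 18 \left|{\omega}\right|}}{1848}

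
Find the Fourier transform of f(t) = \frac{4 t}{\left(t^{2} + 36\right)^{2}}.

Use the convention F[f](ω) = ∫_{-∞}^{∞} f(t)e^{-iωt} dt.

F(ω) = - \frac{i \pi \omega e^{- 6 \left|{\omega}\right|}}{3}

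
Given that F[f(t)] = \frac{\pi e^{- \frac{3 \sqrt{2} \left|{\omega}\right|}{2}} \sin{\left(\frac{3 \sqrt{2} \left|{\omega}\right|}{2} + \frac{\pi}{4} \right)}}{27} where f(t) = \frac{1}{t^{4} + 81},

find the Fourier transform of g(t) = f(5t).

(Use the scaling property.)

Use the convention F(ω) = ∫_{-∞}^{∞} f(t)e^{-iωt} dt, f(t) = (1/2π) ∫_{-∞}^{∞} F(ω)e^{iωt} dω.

F[g](ω) = \frac{\pi e^{- \frac{3 \sqrt{2} \left|{\omega}\right|}{10}} \sin{\left(\frac{3 \sqrt{2} \left|{\omega}\right|}{10} + \frac{\pi}{4} \right)}}{135}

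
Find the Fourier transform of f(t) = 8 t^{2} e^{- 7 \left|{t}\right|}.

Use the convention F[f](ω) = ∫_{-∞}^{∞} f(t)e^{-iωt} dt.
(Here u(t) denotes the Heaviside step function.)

F(ω) = \frac{224 \left(49 - 3 \omega^{2}\right)}{\left(\omega^{2} + 49\right)^{3}}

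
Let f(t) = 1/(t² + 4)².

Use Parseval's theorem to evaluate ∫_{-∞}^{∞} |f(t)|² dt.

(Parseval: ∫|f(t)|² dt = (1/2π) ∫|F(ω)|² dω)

∫|f(t)|² dt = \frac{5 \pi}{2048}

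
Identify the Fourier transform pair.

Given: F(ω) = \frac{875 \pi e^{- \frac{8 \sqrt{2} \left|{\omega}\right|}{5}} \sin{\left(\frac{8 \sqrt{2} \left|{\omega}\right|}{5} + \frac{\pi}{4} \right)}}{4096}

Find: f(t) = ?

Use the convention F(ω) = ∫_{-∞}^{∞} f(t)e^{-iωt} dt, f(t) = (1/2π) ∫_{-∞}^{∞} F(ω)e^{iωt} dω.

f(t) = \frac{7}{t^{4} + \frac{65536}{625}}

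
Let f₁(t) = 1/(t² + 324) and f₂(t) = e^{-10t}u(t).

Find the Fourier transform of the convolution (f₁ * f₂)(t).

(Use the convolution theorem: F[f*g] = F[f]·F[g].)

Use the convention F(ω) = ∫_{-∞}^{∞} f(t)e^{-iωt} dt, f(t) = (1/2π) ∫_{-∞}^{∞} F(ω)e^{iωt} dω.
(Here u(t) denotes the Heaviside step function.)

F[f₁*f₂](ω) = \frac{\pi e^{- 18 \left|{\omega}\right|}}{18 \left(i \omega + 10\right)}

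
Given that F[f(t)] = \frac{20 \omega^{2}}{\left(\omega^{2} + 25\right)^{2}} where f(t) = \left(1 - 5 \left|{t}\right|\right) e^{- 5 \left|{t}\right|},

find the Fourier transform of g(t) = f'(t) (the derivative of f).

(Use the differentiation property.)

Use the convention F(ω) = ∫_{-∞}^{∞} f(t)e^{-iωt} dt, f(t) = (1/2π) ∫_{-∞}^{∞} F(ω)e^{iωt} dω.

F[g](ω) = \frac{20 i \omega^{3}}{\left(\omega^{2} + 25\right)^{2}}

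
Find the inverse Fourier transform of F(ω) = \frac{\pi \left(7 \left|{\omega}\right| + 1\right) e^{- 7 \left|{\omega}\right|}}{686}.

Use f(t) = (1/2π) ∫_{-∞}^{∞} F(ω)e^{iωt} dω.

f(t) = \frac{1}{\left(t^{2} + 49\right)^{2}}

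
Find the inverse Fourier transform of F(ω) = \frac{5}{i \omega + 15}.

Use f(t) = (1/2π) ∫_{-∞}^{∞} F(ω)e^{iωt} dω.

f(t) = 5 e^{- 15 t} u\left(t\right)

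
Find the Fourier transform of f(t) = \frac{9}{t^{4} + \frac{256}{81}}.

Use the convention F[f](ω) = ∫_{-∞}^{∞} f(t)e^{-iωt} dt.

F(ω) = \frac{243 \pi e^{- \frac{2 \sqrt{2} \left|{\omega}\right|}{3}} \sin{\left(\frac{2 \sqrt{2} \left|{\omega}\right|}{3} + \frac{\pi}{4} \right)}}{64}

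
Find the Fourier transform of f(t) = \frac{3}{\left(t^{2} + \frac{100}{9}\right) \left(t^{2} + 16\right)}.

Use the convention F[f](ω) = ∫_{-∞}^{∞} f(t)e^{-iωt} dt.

F(ω) = - \frac{27 \pi e^{- 4 \left|{\omega}\right|}}{176} + \frac{81 \pi e^{- \frac{10 \left|{\omega}\right|}{3}}}{440}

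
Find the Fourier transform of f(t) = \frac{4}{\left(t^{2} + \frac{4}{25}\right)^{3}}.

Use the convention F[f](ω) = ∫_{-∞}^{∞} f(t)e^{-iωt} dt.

F(ω) = \frac{125 \pi \left(4 \omega^{2} + 30 \left|{\omega}\right| + 75\right) e^{- \frac{2 \left|{\omega}\right|}{5}}}{64}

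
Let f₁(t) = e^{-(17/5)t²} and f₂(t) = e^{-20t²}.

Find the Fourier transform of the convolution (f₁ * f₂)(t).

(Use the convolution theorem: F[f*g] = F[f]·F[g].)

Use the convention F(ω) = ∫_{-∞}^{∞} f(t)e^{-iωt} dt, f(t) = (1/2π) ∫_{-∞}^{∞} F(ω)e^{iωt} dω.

F[f₁*f₂](ω) = \frac{\sqrt{17} \pi e^{- \frac{117 \omega^{2}}{1360}}}{34}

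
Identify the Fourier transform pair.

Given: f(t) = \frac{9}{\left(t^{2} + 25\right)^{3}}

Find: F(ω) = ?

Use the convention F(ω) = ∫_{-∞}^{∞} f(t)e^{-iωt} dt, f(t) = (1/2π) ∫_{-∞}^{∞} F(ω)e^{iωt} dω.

F(ω) = \frac{9 \pi \left(25 \omega^{2} + 15 \left|{\omega}\right| + 3\right) e^{- 5 \left|{\omega}\right|}}{25000}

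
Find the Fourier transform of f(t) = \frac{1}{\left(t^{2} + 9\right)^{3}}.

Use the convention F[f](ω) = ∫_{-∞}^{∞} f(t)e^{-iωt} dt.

F(ω) = \frac{\pi \left(3 \omega^{2} + 3 \left|{\omega}\right| + 1\right) e^{- 3 \left|{\omega}\right|}}{648}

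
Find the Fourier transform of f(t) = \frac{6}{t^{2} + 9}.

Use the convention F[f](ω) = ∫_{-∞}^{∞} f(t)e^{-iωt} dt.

F(ω) = 2 \pi e^{- 3 \left|{\omega}\right|}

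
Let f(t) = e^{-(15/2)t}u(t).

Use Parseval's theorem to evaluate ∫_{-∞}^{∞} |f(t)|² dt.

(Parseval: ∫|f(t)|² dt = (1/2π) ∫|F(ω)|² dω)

∫|f(t)|² dt = \frac{1}{15}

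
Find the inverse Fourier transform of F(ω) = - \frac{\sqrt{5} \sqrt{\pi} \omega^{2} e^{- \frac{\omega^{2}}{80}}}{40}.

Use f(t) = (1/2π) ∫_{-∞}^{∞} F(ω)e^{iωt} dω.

f(t) = 5 \left(80 t^{2} - 2\right) e^{- 20 t^{2}}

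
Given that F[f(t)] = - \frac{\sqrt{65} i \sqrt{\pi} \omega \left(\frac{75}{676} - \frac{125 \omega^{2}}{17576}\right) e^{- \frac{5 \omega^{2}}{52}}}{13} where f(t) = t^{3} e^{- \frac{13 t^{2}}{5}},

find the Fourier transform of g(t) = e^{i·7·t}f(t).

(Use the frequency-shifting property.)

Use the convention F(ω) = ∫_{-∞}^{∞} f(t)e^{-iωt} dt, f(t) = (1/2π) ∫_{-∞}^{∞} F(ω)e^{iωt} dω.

F[g](ω) = \frac{25 \sqrt{65} i \sqrt{\pi} \left(\omega - 7\right) \left(5 \left(\omega - 7\right)^{2} - 78\right) e^{- \frac{5 \left(\omega - 7\right)^{2}}{52}}}{228488}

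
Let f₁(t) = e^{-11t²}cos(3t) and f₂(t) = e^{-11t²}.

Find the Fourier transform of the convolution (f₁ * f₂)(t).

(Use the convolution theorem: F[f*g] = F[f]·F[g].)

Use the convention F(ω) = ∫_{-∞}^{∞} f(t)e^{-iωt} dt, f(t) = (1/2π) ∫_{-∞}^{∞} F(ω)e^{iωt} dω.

F[f₁*f₂](ω) = \frac{\pi \left(e^{\frac{3 \omega}{11}} + 1\right) e^{- \frac{\omega^{2}}{22} - \frac{3 \omega}{22} - \frac{9}{44}}}{22}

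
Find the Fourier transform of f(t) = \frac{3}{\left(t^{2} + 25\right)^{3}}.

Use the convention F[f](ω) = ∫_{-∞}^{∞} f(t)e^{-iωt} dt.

F(ω) = \frac{3 \pi \left(25 \omega^{2} + 15 \left|{\omega}\right| + 3\right) e^{- 5 \left|{\omega}\right|}}{25000}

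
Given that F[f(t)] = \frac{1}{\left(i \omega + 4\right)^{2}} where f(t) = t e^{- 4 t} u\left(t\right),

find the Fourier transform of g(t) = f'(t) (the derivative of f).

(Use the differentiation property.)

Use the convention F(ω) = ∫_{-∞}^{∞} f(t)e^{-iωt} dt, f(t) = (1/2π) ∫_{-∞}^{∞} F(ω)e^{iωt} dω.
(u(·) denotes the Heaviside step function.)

F[g](ω) = \frac{i \omega}{\left(i \omega + 4\right)^{2}}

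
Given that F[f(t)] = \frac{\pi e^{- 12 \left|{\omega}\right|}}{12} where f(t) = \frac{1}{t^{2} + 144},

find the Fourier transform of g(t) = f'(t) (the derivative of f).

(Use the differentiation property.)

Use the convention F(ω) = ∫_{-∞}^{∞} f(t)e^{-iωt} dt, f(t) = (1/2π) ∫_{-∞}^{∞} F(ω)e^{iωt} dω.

F[g](ω) = \frac{i \pi \omega e^{- 12 \left|{\omega}\right|}}{12}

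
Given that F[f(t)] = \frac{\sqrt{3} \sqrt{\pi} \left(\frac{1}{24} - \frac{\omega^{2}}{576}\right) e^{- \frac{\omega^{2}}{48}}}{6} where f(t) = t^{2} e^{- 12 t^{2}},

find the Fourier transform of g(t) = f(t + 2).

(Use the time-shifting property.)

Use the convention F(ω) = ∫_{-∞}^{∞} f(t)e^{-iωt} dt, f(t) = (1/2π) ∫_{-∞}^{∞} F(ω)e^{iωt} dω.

F[g](ω) = \frac{\sqrt{3} \sqrt{\pi} \left(24 - \omega^{2}\right) e^{\frac{\omega \left(- \omega + 96 i\right)}{48}}}{3456}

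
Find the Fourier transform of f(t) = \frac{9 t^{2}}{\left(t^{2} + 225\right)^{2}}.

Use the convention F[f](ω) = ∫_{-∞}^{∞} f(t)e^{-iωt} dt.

F(ω) = \frac{3 \pi \left(1 - 15 \left|{\omega}\right|\right) e^{- 15 \left|{\omega}\right|}}{10}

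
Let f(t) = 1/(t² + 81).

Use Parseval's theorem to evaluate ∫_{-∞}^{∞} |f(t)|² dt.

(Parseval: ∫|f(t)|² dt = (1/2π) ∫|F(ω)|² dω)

∫|f(t)|² dt = \frac{\pi}{1458}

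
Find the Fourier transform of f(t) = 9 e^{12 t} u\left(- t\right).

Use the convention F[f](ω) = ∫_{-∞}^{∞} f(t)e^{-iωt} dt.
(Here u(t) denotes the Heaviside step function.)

F(ω) = - \frac{9}{i \omega - 12}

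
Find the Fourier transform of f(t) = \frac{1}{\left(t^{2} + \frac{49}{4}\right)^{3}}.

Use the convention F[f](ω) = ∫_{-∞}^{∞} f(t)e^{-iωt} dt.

F(ω) = \frac{\pi \left(49 \omega^{2} + 42 \left|{\omega}\right| + 12\right) e^{- \frac{7 \left|{\omega}\right|}{2}}}{16807}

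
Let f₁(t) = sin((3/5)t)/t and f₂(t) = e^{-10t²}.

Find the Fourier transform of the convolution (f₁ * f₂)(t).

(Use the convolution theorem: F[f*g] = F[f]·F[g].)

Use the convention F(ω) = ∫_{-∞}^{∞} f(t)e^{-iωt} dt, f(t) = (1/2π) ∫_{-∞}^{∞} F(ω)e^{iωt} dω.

F[f₁*f₂](ω) = \begin{cases} \frac{\sqrt{10} \pi^{\frac{3}{2}} e^{- \frac{\omega^{2}}{40}}}{10} & \text{for}\: \omega > - \frac{3}{5} \wedge \omega < \frac{3}{5} \\0 & \text{otherwise} \end{cases}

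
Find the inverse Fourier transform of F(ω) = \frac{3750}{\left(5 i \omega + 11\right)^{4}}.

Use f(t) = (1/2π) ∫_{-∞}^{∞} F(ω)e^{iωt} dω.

f(t) = t^{3} e^{- \frac{11 t}{5}} u\left(t\right)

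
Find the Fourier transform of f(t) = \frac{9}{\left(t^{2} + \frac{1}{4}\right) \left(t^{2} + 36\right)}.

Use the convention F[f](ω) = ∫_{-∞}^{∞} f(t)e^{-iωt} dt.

F(ω) = - \frac{6 \pi e^{- 6 \left|{\omega}\right|}}{143} + \frac{72 \pi e^{- \frac{\left|{\omega}\right|}{2}}}{143}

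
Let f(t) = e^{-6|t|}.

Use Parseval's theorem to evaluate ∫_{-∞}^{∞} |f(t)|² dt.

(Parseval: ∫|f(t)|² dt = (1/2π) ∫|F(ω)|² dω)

∫|f(t)|² dt = \frac{1}{6}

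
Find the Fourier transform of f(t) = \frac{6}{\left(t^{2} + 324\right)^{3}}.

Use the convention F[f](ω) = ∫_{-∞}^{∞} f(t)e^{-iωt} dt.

F(ω) = \frac{\pi \left(108 \omega^{2} + 18 \left|{\omega}\right| + 1\right) e^{- 18 \left|{\omega}\right|}}{839808}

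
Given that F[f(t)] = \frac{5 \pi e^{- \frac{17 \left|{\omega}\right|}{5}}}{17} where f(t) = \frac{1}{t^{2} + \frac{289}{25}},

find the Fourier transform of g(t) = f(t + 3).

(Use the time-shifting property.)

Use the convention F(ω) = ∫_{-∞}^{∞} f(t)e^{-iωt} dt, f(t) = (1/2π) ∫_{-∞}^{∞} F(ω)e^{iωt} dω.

F[g](ω) = \frac{5 \pi e^{3 i \omega - \frac{17 \left|{\omega}\right|}{5}}}{17}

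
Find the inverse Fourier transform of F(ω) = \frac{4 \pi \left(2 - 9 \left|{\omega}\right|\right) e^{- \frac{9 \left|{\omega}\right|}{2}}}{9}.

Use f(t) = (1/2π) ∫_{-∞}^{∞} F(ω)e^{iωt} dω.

f(t) = \frac{8 t^{2}}{\left(t^{2} + \frac{81}{4}\right)^{2}}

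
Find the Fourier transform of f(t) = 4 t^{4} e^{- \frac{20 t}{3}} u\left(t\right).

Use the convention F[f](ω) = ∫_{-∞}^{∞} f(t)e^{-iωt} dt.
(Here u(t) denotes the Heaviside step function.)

F(ω) = \frac{23328}{\left(3 i \omega + 20\right)^{5}}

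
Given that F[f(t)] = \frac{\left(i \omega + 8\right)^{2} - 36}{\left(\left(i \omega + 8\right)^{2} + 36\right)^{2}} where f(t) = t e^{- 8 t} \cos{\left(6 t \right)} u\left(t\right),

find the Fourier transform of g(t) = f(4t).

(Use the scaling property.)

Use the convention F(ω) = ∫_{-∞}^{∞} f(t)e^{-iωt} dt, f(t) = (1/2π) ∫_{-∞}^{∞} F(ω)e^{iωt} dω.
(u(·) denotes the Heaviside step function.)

F[g](ω) = \frac{4 \left(\left(i \omega + 32\right)^{2} - 576\right)}{\left(\left(i \omega + 32\right)^{2} + 576\right)^{2}}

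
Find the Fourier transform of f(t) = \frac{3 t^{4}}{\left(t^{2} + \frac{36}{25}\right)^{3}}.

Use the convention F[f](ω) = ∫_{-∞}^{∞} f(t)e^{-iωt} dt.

F(ω) = \frac{3 \pi \left(12 \omega^{2} - 50 \left|{\omega}\right| + 25\right) e^{- \frac{6 \left|{\omega}\right|}{5}}}{80}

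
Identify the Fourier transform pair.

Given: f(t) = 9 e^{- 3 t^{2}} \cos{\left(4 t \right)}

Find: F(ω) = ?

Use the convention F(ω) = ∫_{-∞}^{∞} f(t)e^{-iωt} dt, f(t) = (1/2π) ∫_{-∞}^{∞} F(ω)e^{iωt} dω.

F(ω) = \frac{3 \sqrt{3} \sqrt{\pi} \left(e^{\frac{4 \omega}{3}} + 1\right) e^{- \frac{\omega^{2}}{12} - \frac{2 \omega}{3} - \frac{4}{3}}}{2}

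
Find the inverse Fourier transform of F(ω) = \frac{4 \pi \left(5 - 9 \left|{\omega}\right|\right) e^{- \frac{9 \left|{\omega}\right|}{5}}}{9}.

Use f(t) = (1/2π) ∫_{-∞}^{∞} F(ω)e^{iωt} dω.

f(t) = \frac{8 t^{2}}{\left(t^{2} + \frac{81}{25}\right)^{2}}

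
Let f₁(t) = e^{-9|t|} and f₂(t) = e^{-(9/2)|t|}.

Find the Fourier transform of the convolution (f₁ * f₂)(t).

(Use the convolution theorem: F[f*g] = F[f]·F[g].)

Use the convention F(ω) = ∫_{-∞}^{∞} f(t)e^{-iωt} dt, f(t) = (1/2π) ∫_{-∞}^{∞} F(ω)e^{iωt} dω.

F[f₁*f₂](ω) = \frac{648}{\left(\omega^{2} + 81\right) \left(4 \omega^{2} + 81\right)}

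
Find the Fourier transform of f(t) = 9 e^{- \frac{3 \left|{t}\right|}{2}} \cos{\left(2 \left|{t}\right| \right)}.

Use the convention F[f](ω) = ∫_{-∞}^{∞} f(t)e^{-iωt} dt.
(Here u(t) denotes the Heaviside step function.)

F(ω) = \frac{108 \left(4 \omega^{2} + 25\right)}{16 \omega^{4} - 56 \omega^{2} + 625}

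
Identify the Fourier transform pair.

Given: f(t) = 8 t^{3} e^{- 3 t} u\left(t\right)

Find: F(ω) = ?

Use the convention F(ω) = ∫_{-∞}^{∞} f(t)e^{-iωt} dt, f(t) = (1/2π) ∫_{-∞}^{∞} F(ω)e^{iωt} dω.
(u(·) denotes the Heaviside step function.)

F(ω) = \frac{48}{\left(i \omega + 3\right)^{4}}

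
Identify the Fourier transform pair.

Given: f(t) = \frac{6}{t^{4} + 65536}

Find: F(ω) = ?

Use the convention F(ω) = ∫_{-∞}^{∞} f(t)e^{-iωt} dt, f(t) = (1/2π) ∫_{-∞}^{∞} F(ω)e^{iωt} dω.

F(ω) = \frac{3 \pi e^{- 8 \sqrt{2} \left|{\omega}\right|} \sin{\left(8 \sqrt{2} \left|{\omega}\right| + \frac{\pi}{4} \right)}}{2048}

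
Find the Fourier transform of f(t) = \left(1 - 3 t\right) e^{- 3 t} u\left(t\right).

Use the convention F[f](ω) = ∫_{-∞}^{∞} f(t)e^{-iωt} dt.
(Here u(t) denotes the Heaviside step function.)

F(ω) = \frac{i \omega}{- \omega^{2} + 6 i \omega + 9}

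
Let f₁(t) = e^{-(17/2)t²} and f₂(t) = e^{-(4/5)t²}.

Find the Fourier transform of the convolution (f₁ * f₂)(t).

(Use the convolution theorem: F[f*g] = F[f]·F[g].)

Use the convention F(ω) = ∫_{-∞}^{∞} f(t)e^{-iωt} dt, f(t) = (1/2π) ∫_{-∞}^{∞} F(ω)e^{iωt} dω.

F[f₁*f₂](ω) = \frac{\sqrt{170} \pi e^{- \frac{93 \omega^{2}}{272}}}{34}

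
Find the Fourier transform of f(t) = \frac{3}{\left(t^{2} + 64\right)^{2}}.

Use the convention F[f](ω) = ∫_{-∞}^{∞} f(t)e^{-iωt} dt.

F(ω) = \frac{3 \pi \left(8 \left|{\omega}\right| + 1\right) e^{- 8 \left|{\omega}\right|}}{1024}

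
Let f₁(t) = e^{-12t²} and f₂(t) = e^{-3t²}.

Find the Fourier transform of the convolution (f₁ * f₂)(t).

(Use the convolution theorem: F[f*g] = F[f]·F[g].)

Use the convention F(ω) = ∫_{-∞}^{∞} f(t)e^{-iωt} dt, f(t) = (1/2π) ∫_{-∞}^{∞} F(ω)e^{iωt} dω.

F[f₁*f₂](ω) = \frac{\pi e^{- \frac{5 \omega^{2}}{48}}}{6}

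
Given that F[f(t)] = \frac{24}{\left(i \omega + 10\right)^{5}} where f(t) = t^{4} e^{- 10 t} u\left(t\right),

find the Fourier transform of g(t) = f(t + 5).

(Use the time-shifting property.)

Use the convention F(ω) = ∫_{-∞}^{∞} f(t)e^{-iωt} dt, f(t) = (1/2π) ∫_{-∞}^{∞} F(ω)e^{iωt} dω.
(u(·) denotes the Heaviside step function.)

F[g](ω) = \frac{24 e^{5 i \omega}}{\left(i \omega + 10\right)^{5}}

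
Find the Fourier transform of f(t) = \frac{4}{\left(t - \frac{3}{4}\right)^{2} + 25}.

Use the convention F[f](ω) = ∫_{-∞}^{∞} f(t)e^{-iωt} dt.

F(ω) = \frac{4 \pi e^{- \frac{3 i \omega}{4} - 5 \left|{\omega}\right|}}{5}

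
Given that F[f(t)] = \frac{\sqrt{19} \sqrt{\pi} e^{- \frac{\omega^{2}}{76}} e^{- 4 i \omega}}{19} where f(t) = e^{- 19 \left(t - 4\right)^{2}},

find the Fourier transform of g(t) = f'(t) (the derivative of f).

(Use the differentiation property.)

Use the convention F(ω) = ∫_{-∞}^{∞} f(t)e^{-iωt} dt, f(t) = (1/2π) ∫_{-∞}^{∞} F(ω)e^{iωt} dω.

F[g](ω) = \frac{\sqrt{19} i \sqrt{\pi} \omega e^{- \frac{\omega \left(\omega + 304 i\right)}{76}}}{19}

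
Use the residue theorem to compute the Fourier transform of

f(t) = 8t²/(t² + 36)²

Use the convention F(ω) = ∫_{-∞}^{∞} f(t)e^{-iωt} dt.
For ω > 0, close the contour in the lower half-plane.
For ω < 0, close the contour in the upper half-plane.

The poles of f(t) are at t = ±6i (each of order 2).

Let g(z) = f(z)e^{-iωz}; for large |z| the factor e^{-iωz} decays in the lower half-plane when ω > 0 and in the upper half-plane when ω < 0.

Case ω > 0 (lower half-plane, clockwise contour ⇒ F(ω) = -2πi·ΣRes):
  Res_{z = - 6 i} g(z) = \frac{i \left(1 - 6 \omega\right) e^{- 6 \omega}}{3} (pole of order 2)
  F(ω) = -2πi·ΣRes = \frac{2 \pi \left(1 - 6 \omega\right) e^{- 6 \omega}}{3}

Case ω < 0 (upper half-plane, counterclockwise contour ⇒ F(ω) = +2πi·ΣRes):
  Res_{z = 6 i} g(z) = \frac{i \left(- 6 \omega - 1\right) e^{6 \omega}}{3} (pole of order 2)
  F(ω) = 2πi·ΣRes = \frac{2 \pi \left(6 \omega + 1\right) e^{6 \omega}}{3}

Both cases combine into a single formula in |ω|:

F(ω) = \frac{2 \pi \left(1 - 6 \left|{\omega}\right|\right) e^{- 6 \left|{\omega}\right|}}{3}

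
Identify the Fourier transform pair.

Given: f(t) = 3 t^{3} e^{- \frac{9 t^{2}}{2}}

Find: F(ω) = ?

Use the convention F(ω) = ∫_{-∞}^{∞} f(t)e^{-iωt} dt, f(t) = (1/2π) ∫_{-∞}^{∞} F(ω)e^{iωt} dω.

F(ω) = \frac{\sqrt{2} i \sqrt{\pi} \omega \left(\omega^{2} - 27\right) e^{- \frac{\omega^{2}}{18}}}{729}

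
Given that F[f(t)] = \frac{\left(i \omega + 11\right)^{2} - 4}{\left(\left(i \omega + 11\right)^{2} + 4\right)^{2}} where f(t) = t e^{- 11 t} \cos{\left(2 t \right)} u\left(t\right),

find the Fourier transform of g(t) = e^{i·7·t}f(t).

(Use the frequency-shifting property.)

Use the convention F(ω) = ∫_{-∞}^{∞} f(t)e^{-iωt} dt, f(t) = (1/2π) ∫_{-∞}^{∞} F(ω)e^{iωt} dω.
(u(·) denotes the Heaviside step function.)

F[g](ω) = \frac{\left(i \left(\omega - 7\right) + 11\right)^{2} - 4}{\left(\left(i \left(\omega - 7\right) + 11\right)^{2} + 4\right)^{2}}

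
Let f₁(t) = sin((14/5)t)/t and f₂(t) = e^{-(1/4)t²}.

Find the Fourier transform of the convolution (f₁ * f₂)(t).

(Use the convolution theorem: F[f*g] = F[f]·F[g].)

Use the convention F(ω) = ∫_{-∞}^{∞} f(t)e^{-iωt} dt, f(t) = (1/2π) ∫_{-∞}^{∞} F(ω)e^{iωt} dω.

F[f₁*f₂](ω) = \begin{cases} 2 \pi^{\frac{3}{2}} e^{- \omega^{2}} & \text{for}\: \omega > - \frac{14}{5} \wedge \omega < \frac{14}{5} \\0 & \text{otherwise} \end{cases}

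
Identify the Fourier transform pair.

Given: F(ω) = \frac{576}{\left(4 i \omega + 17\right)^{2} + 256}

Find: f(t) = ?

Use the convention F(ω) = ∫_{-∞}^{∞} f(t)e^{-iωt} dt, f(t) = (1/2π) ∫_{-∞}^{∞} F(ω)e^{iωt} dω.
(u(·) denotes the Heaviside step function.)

f(t) = 9 e^{- \frac{17 t}{4}} \sin{\left(4 t \right)} u\left(t\right)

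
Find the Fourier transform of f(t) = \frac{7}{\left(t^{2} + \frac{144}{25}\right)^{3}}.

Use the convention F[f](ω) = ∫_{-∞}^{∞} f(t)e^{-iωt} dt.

F(ω) = \frac{875 \pi \left(48 \omega^{2} + 60 \left|{\omega}\right| + 25\right) e^{- \frac{12 \left|{\omega}\right|}{5}}}{663552}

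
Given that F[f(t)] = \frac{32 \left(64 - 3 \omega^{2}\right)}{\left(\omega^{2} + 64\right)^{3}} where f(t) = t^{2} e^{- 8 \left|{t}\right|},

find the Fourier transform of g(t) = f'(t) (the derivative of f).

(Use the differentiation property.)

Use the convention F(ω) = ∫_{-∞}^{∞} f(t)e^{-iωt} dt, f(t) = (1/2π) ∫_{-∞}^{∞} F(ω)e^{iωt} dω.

F[g](ω) = - \frac{32 i \omega \left(3 \omega^{2} - 64\right)}{\left(\omega^{2} + 64\right)^{3}}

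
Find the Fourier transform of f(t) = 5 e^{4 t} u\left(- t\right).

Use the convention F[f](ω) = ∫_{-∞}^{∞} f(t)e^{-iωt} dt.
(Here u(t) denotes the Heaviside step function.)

F(ω) = - \frac{5}{i \omega - 4}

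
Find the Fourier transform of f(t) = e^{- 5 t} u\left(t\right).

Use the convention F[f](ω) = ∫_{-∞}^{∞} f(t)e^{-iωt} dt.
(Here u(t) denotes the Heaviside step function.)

F(ω) = \frac{1}{i \omega + 5}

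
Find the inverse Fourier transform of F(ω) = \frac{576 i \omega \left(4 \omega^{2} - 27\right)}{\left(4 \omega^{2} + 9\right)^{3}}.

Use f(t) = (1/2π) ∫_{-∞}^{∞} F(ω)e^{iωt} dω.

f(t) = 9 t e^{- \frac{3 \left|{t}\right|}{2}} \left|{t}\right|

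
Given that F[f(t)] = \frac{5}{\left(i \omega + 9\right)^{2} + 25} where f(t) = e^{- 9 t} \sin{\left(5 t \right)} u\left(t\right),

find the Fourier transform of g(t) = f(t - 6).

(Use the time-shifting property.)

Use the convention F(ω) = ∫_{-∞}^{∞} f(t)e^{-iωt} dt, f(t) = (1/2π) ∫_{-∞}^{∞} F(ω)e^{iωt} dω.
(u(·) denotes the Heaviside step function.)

F[g](ω) = \frac{5 e^{- 6 i \omega}}{\left(i \omega + 9\right)^{2} + 25}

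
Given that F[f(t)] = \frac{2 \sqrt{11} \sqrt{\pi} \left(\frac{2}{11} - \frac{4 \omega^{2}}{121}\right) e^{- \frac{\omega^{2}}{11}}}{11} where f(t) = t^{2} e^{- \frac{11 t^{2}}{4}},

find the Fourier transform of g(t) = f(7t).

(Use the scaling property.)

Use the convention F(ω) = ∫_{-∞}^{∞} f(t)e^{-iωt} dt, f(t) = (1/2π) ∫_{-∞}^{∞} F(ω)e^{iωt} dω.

F[g](ω) = \frac{4 \sqrt{11} \sqrt{\pi} \left(539 - 2 \omega^{2}\right) e^{- \frac{\omega^{2}}{539}}}{456533}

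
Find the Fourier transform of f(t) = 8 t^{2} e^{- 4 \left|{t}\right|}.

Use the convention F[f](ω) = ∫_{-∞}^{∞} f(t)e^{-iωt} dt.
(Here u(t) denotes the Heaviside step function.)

F(ω) = \frac{128 \left(16 - 3 \omega^{2}\right)}{\left(\omega^{2} + 16\right)^{3}}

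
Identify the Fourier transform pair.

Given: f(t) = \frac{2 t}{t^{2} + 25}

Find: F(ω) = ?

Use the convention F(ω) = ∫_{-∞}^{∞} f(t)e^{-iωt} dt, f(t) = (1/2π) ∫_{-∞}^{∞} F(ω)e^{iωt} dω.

F(ω) = - 2 i \pi e^{- 5 \left|{\omega}\right|} \operatorname{sign}{\left(\omega \right)}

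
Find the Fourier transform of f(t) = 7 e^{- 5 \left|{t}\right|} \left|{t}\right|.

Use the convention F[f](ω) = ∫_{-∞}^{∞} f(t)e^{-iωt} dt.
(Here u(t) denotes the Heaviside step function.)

F(ω) = \frac{14 \left(25 - \omega^{2}\right)}{\left(\omega^{2} + 25\right)^{2}}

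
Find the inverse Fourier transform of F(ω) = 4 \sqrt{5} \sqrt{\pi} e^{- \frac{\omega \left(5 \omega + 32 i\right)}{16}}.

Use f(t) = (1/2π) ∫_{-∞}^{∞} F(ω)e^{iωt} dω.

f(t) = 8 e^{- \frac{4 \left(t - 2\right)^{2}}{5}}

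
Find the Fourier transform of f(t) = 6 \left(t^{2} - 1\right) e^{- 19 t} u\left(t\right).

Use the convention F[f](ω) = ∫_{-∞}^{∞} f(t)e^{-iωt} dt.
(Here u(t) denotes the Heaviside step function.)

F(ω) = \frac{6 \left(2 i \omega - \left(i \omega + 19\right)^{3} + 38\right)}{\left(i \omega + 19\right)^{4}}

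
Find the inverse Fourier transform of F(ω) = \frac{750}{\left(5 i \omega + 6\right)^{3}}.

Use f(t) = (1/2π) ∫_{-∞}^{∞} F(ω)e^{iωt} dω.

f(t) = 3 t^{2} e^{- \frac{6 t}{5}} u\left(t\right)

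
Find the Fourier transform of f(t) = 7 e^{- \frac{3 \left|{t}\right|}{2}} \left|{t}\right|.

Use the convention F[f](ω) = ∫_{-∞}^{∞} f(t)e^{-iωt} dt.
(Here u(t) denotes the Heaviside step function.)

F(ω) = \frac{56 \left(9 - 4 \omega^{2}\right)}{\left(4 \omega^{2} + 9\right)^{2}}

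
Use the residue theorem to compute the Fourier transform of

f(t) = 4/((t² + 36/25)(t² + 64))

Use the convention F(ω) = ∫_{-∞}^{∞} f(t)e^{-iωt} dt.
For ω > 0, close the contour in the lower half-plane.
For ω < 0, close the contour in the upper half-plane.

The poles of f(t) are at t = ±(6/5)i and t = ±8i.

Let g(z) = f(z)e^{-iωz}; for large |z| the factor e^{-iωz} decays in the lower half-plane when ω > 0 and in the upper half-plane when ω < 0.

Case ω > 0 (lower half-plane, clockwise contour ⇒ F(ω) = -2πi·ΣRes):
  Res_{z = - \frac{6 i}{5}} g(z) = \frac{125 i e^{- \frac{6 \omega}{5}}}{4692}
  Res_{z = - 8 i} g(z) = - \frac{25 i e^{- 8 \omega}}{6256}
  F(ω) = -2πi·ΣRes = - \frac{25 \pi e^{- 8 \omega}}{3128} + \frac{125 \pi e^{- \frac{6 \omega}{5}}}{2346}

Case ω < 0 (upper half-plane, counterclockwise contour ⇒ F(ω) = +2πi·ΣRes):
  Res_{z = \frac{6 i}{5}} g(z) = - \frac{125 i e^{\frac{6 \omega}{5}}}{4692}
  Res_{z = 8 i} g(z) = \frac{25 i e^{8 \omega}}{6256}
  F(ω) = 2πi·ΣRes = \frac{25 \pi \left(20 e^{\frac{6 \omega}{5}} - 3 e^{8 \omega}\right)}{9384}

Both cases combine into a single formula in |ω|:

F(ω) = - \frac{25 \pi e^{- 8 \left|{\omega}\right|}}{3128} + \frac{125 \pi e^{- \frac{6 \left|{\omega}\right|}{5}}}{2346}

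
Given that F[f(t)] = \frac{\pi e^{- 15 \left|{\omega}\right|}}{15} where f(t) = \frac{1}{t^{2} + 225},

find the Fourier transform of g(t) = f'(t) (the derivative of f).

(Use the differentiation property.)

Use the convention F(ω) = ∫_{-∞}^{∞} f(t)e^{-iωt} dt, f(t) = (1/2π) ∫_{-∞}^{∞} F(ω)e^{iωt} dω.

F[g](ω) = \frac{i \pi \omega e^{- 15 \left|{\omega}\right|}}{15}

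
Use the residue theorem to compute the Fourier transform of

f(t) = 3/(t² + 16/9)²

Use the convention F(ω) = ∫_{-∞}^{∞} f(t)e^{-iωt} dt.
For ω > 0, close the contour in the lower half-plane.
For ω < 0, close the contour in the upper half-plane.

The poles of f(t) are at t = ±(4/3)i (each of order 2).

Let g(z) = f(z)e^{-iωz}; for large |z| the factor e^{-iωz} decays in the lower half-plane when ω > 0 and in the upper half-plane when ω < 0.

Case ω > 0 (lower half-plane, clockwise contour ⇒ F(ω) = -2πi·ΣRes):
  Res_{z = - \frac{4 i}{3}} g(z) = \frac{27 i \left(4 \omega + 3\right) e^{- \frac{4 \omega}{3}}}{256} (pole of order 2)
  F(ω) = -2πi·ΣRes = \frac{27 \pi \left(4 \omega + 3\right) e^{- \frac{4 \omega}{3}}}{128}

Case ω < 0 (upper half-plane, counterclockwise contour ⇒ F(ω) = +2πi·ΣRes):
  Res_{z = \frac{4 i}{3}} g(z) = \frac{27 i \left(4 \omega - 3\right) e^{\frac{4 \omega}{3}}}{256} (pole of order 2)
  F(ω) = 2πi·ΣRes = \frac{27 \pi \left(3 - 4 \omega\right) e^{\frac{4 \omega}{3}}}{128}

Both cases combine into a single formula in |ω|:

F(ω) = \frac{27 \pi \left(4 \left|{\omega}\right| + 3\right) e^{- \frac{4 \left|{\omega}\right|}{3}}}{128}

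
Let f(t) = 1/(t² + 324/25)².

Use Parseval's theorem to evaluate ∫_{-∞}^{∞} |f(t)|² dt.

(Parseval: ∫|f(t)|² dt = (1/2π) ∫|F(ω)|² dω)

∫|f(t)|² dt = \frac{390625 \pi}{9795520512}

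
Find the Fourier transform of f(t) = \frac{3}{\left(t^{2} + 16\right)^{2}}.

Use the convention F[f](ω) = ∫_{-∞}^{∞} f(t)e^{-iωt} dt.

F(ω) = \frac{3 \pi \left(4 \left|{\omega}\right| + 1\right) e^{- 4 \left|{\omega}\right|}}{128}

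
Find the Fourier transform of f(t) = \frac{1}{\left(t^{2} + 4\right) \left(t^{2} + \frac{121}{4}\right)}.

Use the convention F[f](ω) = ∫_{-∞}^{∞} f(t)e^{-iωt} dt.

F(ω) = \frac{2 \pi e^{- 2 \left|{\omega}\right|}}{105} - \frac{8 \pi e^{- \frac{11 \left|{\omega}\right|}{2}}}{1155}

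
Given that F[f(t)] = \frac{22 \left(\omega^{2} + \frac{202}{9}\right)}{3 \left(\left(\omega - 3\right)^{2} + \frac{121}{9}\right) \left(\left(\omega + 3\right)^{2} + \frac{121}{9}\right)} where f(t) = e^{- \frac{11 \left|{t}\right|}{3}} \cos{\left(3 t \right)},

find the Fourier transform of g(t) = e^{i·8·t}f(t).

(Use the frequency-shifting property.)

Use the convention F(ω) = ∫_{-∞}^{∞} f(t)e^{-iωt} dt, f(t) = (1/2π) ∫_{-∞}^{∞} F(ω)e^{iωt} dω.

F[g](ω) = \frac{66 \left(9 \left(\omega - 8\right)^{2} + 202\right)}{\left(9 \left(\omega - 11\right)^{2} + 121\right) \left(9 \left(\omega - 5\right)^{2} + 121\right)}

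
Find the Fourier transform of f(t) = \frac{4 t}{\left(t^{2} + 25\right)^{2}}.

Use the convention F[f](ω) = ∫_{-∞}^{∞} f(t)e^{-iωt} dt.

F(ω) = - \frac{2 i \pi \omega e^{- 5 \left|{\omega}\right|}}{5}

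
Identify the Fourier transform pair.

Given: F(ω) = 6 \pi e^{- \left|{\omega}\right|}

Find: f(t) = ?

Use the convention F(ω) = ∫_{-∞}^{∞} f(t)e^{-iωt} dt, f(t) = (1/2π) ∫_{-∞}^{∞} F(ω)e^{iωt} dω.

f(t) = \frac{6}{t^{2} + 1}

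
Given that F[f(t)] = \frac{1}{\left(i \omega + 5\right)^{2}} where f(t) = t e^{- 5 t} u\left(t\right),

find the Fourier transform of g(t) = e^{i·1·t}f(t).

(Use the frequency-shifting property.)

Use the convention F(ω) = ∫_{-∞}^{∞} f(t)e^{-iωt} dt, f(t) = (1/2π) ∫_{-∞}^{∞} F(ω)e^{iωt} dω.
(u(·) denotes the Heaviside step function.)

F[g](ω) = \frac{1}{\left(i \left(\omega - 1\right) + 5\right)^{2}}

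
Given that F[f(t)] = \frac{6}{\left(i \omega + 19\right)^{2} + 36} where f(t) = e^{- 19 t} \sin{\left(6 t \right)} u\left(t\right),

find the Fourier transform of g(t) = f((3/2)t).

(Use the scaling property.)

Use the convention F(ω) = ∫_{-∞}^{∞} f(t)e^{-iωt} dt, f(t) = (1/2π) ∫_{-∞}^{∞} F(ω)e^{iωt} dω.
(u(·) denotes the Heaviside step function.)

F[g](ω) = \frac{36}{\left(2 i \omega + 57\right)^{2} + 324}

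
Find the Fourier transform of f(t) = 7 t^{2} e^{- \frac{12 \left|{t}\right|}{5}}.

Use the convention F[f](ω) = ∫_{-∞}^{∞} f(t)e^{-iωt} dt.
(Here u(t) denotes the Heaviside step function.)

F(ω) = \frac{126000 \left(48 - 25 \omega^{2}\right)}{\left(25 \omega^{2} + 144\right)^{3}}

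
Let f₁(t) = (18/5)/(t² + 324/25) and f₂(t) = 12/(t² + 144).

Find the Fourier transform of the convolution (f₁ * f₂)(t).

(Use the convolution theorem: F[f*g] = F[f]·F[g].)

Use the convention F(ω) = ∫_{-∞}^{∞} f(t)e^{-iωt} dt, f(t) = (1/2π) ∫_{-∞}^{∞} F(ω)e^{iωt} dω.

F[f₁*f₂](ω) = \pi^{2} e^{- \frac{78 \left|{\omega}\right|}{5}}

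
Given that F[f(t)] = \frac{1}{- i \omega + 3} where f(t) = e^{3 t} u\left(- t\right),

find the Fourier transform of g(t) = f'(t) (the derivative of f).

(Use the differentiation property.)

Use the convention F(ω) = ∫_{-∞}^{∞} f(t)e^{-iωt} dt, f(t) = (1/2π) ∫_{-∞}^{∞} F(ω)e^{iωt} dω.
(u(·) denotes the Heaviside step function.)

F[g](ω) = - \frac{\omega}{\omega + 3 i}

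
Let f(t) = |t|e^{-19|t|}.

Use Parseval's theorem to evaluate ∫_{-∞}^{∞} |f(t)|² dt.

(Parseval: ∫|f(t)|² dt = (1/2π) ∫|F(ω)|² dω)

∫|f(t)|² dt = \frac{1}{13718}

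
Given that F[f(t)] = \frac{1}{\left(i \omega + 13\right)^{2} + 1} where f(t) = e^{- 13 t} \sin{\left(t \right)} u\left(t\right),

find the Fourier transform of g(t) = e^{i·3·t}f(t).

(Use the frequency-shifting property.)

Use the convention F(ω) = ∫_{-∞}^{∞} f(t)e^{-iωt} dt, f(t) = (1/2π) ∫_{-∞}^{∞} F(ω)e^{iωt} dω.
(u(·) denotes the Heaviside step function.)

F[g](ω) = \frac{1}{\left(i \left(\omega - 3\right) + 13\right)^{2} + 1}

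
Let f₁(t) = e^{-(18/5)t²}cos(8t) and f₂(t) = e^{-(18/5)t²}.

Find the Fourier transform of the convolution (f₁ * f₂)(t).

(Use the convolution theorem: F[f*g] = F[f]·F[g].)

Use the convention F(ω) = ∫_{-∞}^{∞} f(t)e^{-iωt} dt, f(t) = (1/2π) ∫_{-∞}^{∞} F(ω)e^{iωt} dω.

F[f₁*f₂](ω) = \frac{5 \pi \left(e^{\frac{20 \omega}{9}} + 1\right) e^{- \frac{5 \omega^{2}}{36} - \frac{10 \omega}{9} - \frac{40}{9}}}{36}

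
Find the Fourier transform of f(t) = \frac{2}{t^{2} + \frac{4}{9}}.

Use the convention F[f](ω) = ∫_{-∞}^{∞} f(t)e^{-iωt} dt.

F(ω) = 3 \pi e^{- \frac{2 \left|{\omega}\right|}{3}}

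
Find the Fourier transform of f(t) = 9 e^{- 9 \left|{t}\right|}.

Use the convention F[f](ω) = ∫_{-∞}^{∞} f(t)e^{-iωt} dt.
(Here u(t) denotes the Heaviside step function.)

F(ω) = \frac{162}{\omega^{2} + 81}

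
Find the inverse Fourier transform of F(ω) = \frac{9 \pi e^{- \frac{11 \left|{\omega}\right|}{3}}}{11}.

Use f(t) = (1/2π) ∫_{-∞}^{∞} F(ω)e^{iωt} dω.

f(t) = \frac{3}{t^{2} + \frac{121}{9}}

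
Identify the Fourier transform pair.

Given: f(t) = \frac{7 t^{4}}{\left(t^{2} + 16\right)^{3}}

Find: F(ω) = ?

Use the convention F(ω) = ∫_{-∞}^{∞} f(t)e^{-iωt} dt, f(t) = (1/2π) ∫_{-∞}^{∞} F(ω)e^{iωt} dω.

F(ω) = \frac{7 \pi \left(16 \omega^{2} - 20 \left|{\omega}\right| + 3\right) e^{- 4 \left|{\omega}\right|}}{32}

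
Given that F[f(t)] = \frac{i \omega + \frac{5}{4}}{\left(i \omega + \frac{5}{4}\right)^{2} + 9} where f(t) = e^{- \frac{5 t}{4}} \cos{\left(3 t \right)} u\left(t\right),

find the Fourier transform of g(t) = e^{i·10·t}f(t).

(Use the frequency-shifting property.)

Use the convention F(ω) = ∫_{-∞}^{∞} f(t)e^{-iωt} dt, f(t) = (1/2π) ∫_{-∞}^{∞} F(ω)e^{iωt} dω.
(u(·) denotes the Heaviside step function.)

F[g](ω) = \frac{4 \left(4 i \left(\omega - 10\right) + 5\right)}{\left(4 i \left(\omega - 10\right) + 5\right)^{2} + 144}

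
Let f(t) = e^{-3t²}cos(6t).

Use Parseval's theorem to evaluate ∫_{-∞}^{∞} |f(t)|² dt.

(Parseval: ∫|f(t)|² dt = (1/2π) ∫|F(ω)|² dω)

∫|f(t)|² dt = \frac{\sqrt{6} \sqrt{\pi} \left(1 + e^{6}\right)}{12 e^{6}}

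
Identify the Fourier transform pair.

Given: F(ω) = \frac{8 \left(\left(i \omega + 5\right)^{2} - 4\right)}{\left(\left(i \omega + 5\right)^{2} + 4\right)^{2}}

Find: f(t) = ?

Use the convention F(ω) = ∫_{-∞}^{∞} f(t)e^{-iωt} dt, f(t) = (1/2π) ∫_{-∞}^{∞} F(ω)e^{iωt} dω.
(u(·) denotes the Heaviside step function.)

f(t) = 8 t e^{- 5 t} \cos{\left(2 t \right)} u\left(t\right)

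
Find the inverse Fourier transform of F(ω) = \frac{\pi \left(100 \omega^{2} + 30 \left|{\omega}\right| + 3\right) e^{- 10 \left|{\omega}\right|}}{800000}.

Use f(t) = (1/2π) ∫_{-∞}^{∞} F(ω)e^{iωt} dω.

f(t) = \frac{1}{\left(t^{2} + 100\right)^{3}}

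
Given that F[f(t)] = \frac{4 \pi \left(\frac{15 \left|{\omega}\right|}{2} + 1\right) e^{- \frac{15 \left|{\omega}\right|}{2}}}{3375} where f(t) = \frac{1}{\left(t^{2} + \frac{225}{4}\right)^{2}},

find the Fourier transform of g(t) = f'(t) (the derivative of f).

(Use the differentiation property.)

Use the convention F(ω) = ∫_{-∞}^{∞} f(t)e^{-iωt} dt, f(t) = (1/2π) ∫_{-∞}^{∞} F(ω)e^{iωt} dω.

F[g](ω) = \frac{2 i \pi \omega \left(15 \left|{\omega}\right| + 2\right) e^{- \frac{15 \left|{\omega}\right|}{2}}}{3375}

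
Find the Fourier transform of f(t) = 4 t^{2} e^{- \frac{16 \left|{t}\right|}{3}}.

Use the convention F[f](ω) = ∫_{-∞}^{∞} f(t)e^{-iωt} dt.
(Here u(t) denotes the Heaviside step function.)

F(ω) = \frac{6912 \left(256 - 27 \omega^{2}\right)}{\left(9 \omega^{2} + 256\right)^{3}}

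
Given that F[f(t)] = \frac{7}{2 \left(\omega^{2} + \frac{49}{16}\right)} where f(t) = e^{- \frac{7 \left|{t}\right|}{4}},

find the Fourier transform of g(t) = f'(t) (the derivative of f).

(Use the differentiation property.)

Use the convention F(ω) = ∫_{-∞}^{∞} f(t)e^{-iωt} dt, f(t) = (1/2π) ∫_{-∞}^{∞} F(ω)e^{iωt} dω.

F[g](ω) = \frac{56 i \omega}{16 \omega^{2} + 49}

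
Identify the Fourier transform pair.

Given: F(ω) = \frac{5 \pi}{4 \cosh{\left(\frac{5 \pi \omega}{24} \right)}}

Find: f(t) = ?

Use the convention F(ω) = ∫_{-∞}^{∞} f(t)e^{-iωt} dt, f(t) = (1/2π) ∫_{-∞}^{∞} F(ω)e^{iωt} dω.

f(t) = \frac{3}{\cosh{\left(\frac{12 t}{5} \right)}}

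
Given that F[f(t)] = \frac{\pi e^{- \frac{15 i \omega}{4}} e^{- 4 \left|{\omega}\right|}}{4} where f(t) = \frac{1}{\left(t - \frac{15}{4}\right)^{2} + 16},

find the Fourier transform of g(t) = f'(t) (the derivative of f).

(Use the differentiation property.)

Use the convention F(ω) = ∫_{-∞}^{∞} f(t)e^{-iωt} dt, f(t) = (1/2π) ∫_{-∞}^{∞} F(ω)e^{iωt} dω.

F[g](ω) = \frac{i \pi \omega e^{- \frac{15 i \omega}{4} - 4 \left|{\omega}\right|}}{4}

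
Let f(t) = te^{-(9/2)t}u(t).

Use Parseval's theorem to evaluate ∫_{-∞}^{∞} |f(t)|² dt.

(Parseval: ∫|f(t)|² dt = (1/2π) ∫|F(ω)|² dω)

∫|f(t)|² dt = \frac{2}{729}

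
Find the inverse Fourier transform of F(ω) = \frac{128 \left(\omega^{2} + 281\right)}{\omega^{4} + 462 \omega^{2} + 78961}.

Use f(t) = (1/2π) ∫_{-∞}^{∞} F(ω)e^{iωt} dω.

f(t) = 4 e^{- 16 \left|{t}\right|} \cos{\left(5 \left|{t}\right| \right)}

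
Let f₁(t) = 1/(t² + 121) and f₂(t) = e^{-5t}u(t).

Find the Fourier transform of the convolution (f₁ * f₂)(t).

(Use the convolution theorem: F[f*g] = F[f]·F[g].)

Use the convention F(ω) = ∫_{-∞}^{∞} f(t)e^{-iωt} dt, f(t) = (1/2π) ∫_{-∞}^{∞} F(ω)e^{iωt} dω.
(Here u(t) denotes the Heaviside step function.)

F[f₁*f₂](ω) = \frac{\pi e^{- 11 \left|{\omega}\right|}}{11 \left(i \omega + 5\right)}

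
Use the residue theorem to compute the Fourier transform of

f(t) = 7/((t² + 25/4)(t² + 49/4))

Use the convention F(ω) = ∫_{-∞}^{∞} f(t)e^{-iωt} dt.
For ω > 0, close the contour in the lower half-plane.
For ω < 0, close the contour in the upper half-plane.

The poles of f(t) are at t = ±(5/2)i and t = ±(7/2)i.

Let g(z) = f(z)e^{-iωz}; for large |z| the factor e^{-iωz} decays in the lower half-plane when ω > 0 and in the upper half-plane when ω < 0.

Case ω > 0 (lower half-plane, clockwise contour ⇒ F(ω) = -2πi·ΣRes):
  Res_{z = - \frac{5 i}{2}} g(z) = \frac{7 i e^{- \frac{5 \omega}{2}}}{30}
  Res_{z = - \frac{7 i}{2}} g(z) = - \frac{i e^{- \frac{7 \omega}{2}}}{6}
  F(ω) = -2πi·ΣRes = \frac{\pi \left(7 e^{\omega} - 5\right) e^{- \frac{7 \omega}{2}}}{15}

Case ω < 0 (upper half-plane, counterclockwise contour ⇒ F(ω) = +2πi·ΣRes):
  Res_{z = \frac{5 i}{2}} g(z) = - \frac{7 i e^{\frac{5 \omega}{2}}}{30}
  Res_{z = \frac{7 i}{2}} g(z) = \frac{i e^{\frac{7 \omega}{2}}}{6}
  F(ω) = 2πi·ΣRes = \frac{\pi \left(7 - 5 e^{\omega}\right) e^{\frac{5 \omega}{2}}}{15}

Both cases combine into a single formula in |ω|:

F(ω) = \frac{\pi \left(7 e^{\left|{\omega}\right|} - 5\right) e^{- \frac{7 \left|{\omega}\right|}{2}}}{15}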